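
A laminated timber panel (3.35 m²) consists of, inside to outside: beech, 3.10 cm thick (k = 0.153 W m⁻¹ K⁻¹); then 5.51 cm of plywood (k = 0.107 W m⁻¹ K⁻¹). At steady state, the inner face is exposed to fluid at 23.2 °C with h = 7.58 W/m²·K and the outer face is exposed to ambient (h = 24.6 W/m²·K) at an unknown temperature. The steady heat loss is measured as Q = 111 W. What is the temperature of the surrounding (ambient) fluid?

Sum the resistances:
  R_conv,in = 1/(hA) = 1/(7.58·3.35) = 0.03938 K/W
  R_beech = L/(kA) = 0.0310/(0.153·3.35) = 0.06048 K/W
  R_plywood = L/(kA) = 0.0551/(0.107·3.35) = 0.1537 K/W
  R_conv,out = 1/(hA) = 1/(24.6·3.35) = 0.01213 K/W
ΣR = 0.2657 K/W
ΔT = Q·ΣR = 111 × 0.2657 = 29.49 K
Heat flows outward, so T_out = T_in − ΔT = 23.2 − 29.49 = -6.29 °C

T_out = -6.29 °C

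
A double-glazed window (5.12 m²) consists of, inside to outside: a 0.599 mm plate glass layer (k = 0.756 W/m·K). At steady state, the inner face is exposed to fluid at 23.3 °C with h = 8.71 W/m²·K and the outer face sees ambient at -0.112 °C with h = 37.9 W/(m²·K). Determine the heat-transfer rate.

Series thermal resistances, inner to outer:
  R_conv,in = 1/(hA) = 1/(8.71·5.12) = 0.02242 K/W
  R_plate glass = L/(kA) = 5.99×10^-4/(0.756·5.12) = 1.548×10^-4 K/W
  R_conv,out = 1/(hA) = 1/(37.9·5.12) = 0.005153 K/W
ΣR = 0.02242 + 1.548×10^-4 + 0.005153 = 0.02773 K/W
Q = ΔT/ΣR = (23.3 °C − -0.112 °C)/0.02773 = 844 W

Q = 844 W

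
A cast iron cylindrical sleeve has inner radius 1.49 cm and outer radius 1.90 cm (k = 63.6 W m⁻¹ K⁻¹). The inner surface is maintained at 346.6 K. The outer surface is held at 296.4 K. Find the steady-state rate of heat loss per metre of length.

Q' = 82.5 kW/m

Q' = 2πk·ΔT/ln(r₂/r₁) = 2π × 63.6 × 50.2 / ln(0.0190/0.0149) = 82500 W/m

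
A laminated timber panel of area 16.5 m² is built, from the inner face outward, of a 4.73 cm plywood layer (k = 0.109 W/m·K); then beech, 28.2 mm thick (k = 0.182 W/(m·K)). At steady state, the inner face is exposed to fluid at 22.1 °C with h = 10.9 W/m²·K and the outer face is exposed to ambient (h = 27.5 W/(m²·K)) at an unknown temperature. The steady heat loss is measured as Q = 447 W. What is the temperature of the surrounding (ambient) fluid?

T_out = 2.68 °C

Sum the resistances:
  R_conv,in = 1/(hA) = 1/(10.9·16.5) = 0.005560 K/W
  R_plywood = L/(kA) = 0.0473/(0.109·16.5) = 0.02630 K/W
  R_beech = L/(kA) = 0.0282/(0.182·16.5) = 0.009391 K/W
  R_conv,out = 1/(hA) = 1/(27.5·16.5) = 0.002204 K/W
ΣR = 0.04345 K/W
ΔT = Q·ΣR = 447 × 0.04345 = 19.42 K
Heat flows outward, so T_out = T_in − ΔT = 22.1 − 19.42 = 2.68 °C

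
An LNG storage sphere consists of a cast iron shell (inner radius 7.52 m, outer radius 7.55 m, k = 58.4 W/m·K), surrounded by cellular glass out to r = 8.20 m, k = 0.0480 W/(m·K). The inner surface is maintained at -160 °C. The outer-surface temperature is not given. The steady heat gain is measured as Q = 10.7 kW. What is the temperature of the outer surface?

Series resistances:
  R_cast iron = (1/7.52 − 1/7.55)/(4πk) = 5.284×10^-4/(4π·58.4) = 7.200×10^-7 K/W
  R_cellular glass = (1/7.55 − 1/8.20)/(4πk) = 0.01050/(4π·0.0480) = 0.01741 K/W
ΣR = 0.01741 K/W
ΔT = Q·ΣR = 10700 × 0.01741 = 186.3 K
Heat flows inward, so T_out = T_in + ΔT = -160 + 186.3 = 26.3 °C

T_out = 26.3 °C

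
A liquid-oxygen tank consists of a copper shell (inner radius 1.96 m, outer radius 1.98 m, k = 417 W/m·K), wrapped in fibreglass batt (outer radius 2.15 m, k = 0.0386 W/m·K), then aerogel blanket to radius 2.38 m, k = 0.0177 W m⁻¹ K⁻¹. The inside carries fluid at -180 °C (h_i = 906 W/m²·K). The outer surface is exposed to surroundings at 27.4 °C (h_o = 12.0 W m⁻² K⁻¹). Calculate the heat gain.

Q = 726 W

Treat each layer as a resistance in series:
  R_conv,in = 1/(4πr²h) = 1/(4π·1.96²·906) = 2.286×10^-5 K/W
  R_copper = (1/1.96 − 1/1.98)/(4πk) = 0.005154/(4π·417) = 9.835×10^-7 K/W
  R_fibreglass batt = (1/1.98 − 1/2.15)/(4πk) = 0.03993/(4π·0.0386) = 0.08233 K/W
  R_aerogel blanket = (1/2.15 − 1/2.38)/(4πk) = 0.04495/(4π·0.0177) = 0.2021 K/W
  R_conv,out = 1/(4πr²h) = 1/(4π·2.38²·12.0) = 0.001171 K/W
ΣR = 2.286×10^-5 + 9.835×10^-7 + 0.08233 + 0.2021 + 0.001171 = 0.2856 K/W
Q = ΔT/ΣR = (-180 °C − 27.4 °C)/0.2856 = -726 W
(Negative Q ⇒ heat flows inward; heat gain = 726 W.)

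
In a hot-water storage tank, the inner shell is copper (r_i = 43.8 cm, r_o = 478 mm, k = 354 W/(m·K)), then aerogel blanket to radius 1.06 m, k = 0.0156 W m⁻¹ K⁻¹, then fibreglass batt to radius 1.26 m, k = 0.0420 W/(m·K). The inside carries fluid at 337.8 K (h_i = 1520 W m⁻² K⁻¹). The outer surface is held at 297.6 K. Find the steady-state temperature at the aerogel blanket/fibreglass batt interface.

T = 299.5 K

Treat each layer as a resistance in series:
  R_conv,in = 1/(4πr²h) = 1/(4π·0.438²·1520) = 2.729×10^-4 K/W
  R_copper = (1/0.438 − 1/0.478)/(4πk) = 0.1911/(4π·354) = 4.295×10^-5 K/W
  R_aerogel blanket = (1/0.478 − 1/1.06)/(4πk) = 1.149/(4π·0.0156) = 5.859 K/W
  R_fibreglass batt = (1/1.06 − 1/1.26)/(4πk) = 0.1497/(4π·0.0420) = 0.2837 K/W
ΣR = 2.729×10^-4 + 4.295×10^-5 + 5.859 + 0.2837 = 6.143 K/W
Q = ΔT/ΣR = (337.8 K − 297.6 K)/6.143 = 6.544 W
From the inner boundary to the aerogel blanket/fibreglass batt interface, ΣR_partial = 5.859 K/W.
T_interface = T_in − Q·ΣR_partial = 337.8 K − (6.544)(5.859) = 299.5 K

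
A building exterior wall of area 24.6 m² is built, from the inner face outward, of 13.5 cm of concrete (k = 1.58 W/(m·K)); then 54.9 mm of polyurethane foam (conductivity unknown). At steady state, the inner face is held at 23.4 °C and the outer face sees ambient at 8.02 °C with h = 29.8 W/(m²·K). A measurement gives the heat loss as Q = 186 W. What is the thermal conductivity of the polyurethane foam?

k = 0.0287 W/m·K

ΣR = ΔT/Q = |23.4 − 8.02|/186 = 0.08269 K/W
Known resistances:
  R_concrete = L/(kA) = 0.135/(1.58·24.6) = 0.003473 K/W
  R_conv,out = 1/(hA) = 1/(29.8·24.6) = 0.001364 K/W
R_polyurethane foam = ΣR − ΣR_known = 0.08269 − 0.004837 = 0.07785 K/W
L/(kA) = 0.07785 ⇒ k = 0.0549/(0.07785·24.6) = 0.0287 W/m·K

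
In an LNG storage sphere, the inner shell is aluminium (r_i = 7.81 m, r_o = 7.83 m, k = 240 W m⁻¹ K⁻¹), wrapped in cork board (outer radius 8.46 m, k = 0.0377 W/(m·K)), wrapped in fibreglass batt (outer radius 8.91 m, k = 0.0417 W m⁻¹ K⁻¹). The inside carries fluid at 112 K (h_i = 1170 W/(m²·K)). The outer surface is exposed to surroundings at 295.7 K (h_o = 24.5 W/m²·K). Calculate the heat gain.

Treat each layer as a resistance in series:
  R_conv,in = 1/(4πr²h) = 1/(4π·7.81²·1170) = 1.115×10^-6 K/W
  R_aluminium = (1/7.81 − 1/7.83)/(4πk) = 3.271×10^-4/(4π·240) = 1.084×10^-7 K/W
  R_cork board = (1/7.83 − 1/8.46)/(4πk) = 0.009511/(4π·0.0377) = 0.02008 K/W
  R_fibreglass batt = (1/8.46 − 1/8.91)/(4πk) = 0.005970/(4π·0.0417) = 0.01139 K/W
  R_conv,out = 1/(4πr²h) = 1/(4π·8.91²·24.5) = 4.091×10^-5 K/W
ΣR = 1.115×10^-6 + 1.084×10^-7 + 0.02008 + 0.01139 + 4.091×10^-5 = 0.03151 K/W
Q = ΔT/ΣR = (112 K − 295.7 K)/0.03151 = -5830 W
(Negative Q ⇒ heat flows inward; heat gain = 5830 W.)

Q = 5830 W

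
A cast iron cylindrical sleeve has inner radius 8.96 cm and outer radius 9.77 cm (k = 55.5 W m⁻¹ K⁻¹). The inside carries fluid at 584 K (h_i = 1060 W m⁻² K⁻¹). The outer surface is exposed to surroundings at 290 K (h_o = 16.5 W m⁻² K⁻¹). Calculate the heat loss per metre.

Resistance network (inner→outer):
  R'_conv,in = 1/(2πr h) = 1/(2π·0.0896·1060) = 0.001676 m·K/W
  R'_cast iron = ln(0.0977/0.0896)/(2πk) = 0.08655/(2π·55.5) = 2.482×10^-4 m·K/W
  R'_conv,out = 1/(2πr h) = 1/(2π·0.0977·16.5) = 0.09873 m·K/W
ΣR = 0.001676 + 2.482×10^-4 + 0.09873 = 0.1007 m·K/W
Q' = ΔT/ΣR = (584 K − 290 K)/0.1007 = 2920 W/m

Q' = 2.92 kW/m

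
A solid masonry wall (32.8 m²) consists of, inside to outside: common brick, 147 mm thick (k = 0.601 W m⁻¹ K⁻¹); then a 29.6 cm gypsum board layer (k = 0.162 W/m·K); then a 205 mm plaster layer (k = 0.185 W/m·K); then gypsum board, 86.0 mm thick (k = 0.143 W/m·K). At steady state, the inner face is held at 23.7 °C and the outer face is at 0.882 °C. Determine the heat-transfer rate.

Q = 198 W

Resistance network (inner→outer):
  R_common brick = L/(kA) = 0.147/(0.601·32.8) = 0.007457 K/W
  R_gypsum board = L/(kA) = 0.296/(0.162·32.8) = 0.05571 K/W
  R_plaster = L/(kA) = 0.205/(0.185·32.8) = 0.03378 K/W
  R_gypsum board = L/(kA) = 0.0860/(0.143·32.8) = 0.01834 K/W
ΣR = 0.007457 + 0.05571 + 0.03378 + 0.01834 = 0.1153 K/W
Q = ΔT/ΣR = (23.7 °C − 0.882 °C)/0.1153 = 198 W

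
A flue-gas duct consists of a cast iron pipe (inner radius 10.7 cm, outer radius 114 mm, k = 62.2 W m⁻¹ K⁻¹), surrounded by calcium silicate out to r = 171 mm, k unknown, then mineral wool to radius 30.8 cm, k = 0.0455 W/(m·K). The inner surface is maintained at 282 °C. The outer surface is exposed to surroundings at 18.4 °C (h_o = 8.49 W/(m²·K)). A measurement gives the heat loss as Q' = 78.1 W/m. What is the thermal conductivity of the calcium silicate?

ΣR = ΔT/Q' = |282 − 18.4|/78.1 = 3.375 m·K/W
Known resistances:
  R'_cast iron = ln(0.114/0.107)/(2πk) = 0.06337/(2π·62.2) = 1.621×10^-4 m·K/W
  R'_mineral wool = ln(0.308/0.171)/(2πk) = 0.5884/(2π·0.0455) = 2.058 m·K/W
  R'_conv,out = 1/(2πr h) = 1/(2π·0.308·8.49) = 0.06086 m·K/W
R_calcium silicate = ΣR − ΣR_known = 3.375 − 2.119 = 1.256 m·K/W
ln(r₂/r₁)/(2πk) = 1.256 ⇒ k = 0.4055/(2π·1.256) = 0.0514 W/m·K

k = 0.0514 W/m·K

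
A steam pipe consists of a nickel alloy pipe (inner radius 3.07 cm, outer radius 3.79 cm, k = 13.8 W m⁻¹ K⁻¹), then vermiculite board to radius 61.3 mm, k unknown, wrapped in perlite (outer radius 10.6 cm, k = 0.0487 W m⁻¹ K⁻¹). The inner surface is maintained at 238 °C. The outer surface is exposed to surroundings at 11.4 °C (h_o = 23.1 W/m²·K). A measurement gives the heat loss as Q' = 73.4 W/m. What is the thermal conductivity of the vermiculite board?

k = 0.0622 W/m·K

ΣR = ΔT/Q' = |238 − 11.4|/73.4 = 3.087 m·K/W
Known resistances:
  R'_nickel alloy = ln(0.0379/0.0307)/(2πk) = 0.2107/(2π·13.8) = 0.002430 m·K/W
  R'_perlite = ln(0.106/0.0613)/(2πk) = 0.5477/(2π·0.0487) = 1.790 m·K/W
  R'_conv,out = 1/(2πr h) = 1/(2π·0.106·23.1) = 0.06500 m·K/W
R_vermiculite board = ΣR − ΣR_known = 3.087 − 1.857 = 1.230 m·K/W
ln(r₂/r₁)/(2πk) = 1.230 ⇒ k = 0.4808/(2π·1.230) = 0.0622 W/m·K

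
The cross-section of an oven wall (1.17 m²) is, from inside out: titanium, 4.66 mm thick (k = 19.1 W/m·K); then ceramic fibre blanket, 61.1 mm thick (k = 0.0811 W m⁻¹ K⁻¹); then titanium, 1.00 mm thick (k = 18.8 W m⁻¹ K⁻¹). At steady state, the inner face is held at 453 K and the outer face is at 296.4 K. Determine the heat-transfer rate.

Q = 243 W

Resistance network (inner→outer):
  R_titanium = L/(kA) = 0.00466/(19.1·1.17) = 2.085×10^-4 K/W
  R_ceramic fibre blanket = L/(kA) = 0.0611/(0.0811·1.17) = 0.6439 K/W
  R_titanium = L/(kA) = 0.00100/(18.8·1.17) = 4.546×10^-5 K/W
ΣR = 2.085×10^-4 + 0.6439 + 4.546×10^-5 = 0.6442 K/W
Q = ΔT/ΣR = (453 K − 296.4 K)/0.6442 = 243 W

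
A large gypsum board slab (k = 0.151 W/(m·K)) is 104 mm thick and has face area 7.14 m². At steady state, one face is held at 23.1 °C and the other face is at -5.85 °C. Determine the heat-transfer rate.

Q = 300 W

Q = kA·ΔT/L = 0.151 × 7.14 × |23.1 °C − -5.85 °C| / 0.104 = 300 W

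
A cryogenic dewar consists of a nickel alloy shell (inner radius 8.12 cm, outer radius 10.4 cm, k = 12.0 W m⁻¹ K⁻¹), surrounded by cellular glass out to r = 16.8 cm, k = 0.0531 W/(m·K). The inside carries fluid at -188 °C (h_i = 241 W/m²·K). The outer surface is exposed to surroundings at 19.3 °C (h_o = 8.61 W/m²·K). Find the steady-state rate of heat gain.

Treat each layer as a resistance in series:
  R_conv,in = 1/(4πr²h) = 1/(4π·0.0812²·241) = 0.05008 K/W
  R_nickel alloy = (1/0.0812 − 1/0.104)/(4πk) = 2.700/(4π·12.0) = 0.01790 K/W
  R_cellular glass = (1/0.104 − 1/0.168)/(4πk) = 3.663/(4π·0.0531) = 5.490 K/W
  R_conv,out = 1/(4πr²h) = 1/(4π·0.168²·8.61) = 0.3275 K/W
ΣR = 0.05008 + 0.01790 + 5.490 + 0.3275 = 5.885 K/W
Q = ΔT/ΣR = (-188 °C − 19.3 °C)/5.885 = -35.2 W
(Negative Q ⇒ heat flows inward; heat gain = 35.2 W.)

Q = 35.2 W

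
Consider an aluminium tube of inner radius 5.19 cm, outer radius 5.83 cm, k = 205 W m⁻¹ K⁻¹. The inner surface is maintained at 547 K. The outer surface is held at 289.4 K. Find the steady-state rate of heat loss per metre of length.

Q' = 2πk·ΔT/ln(r₂/r₁) = 2π × 205 × 257.6 / ln(0.0583/0.0519) = 2.85×10^6 W/m

Q' = 2.85×10^6 W/m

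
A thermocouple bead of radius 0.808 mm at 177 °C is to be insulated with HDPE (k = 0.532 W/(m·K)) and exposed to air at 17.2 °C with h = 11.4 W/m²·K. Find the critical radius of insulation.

r_cr = 9.33 cm

For a sphere, r_cr = 2k_ins/h = 2·0.532/11.4 = 0.0933 m = 9.33 cm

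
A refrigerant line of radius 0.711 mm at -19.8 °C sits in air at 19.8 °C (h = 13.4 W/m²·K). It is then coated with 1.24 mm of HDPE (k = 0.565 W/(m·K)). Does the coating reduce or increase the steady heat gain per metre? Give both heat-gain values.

increases: 2.37 → 6.21 W/m

Critical radius for a cylinder: r_cr = k/h = 0.0422 m = 4.22 cm.
Outer radius after coating: r₂ = 7.11×10^-4 + 0.00124 = 0.001951 m.
Since r₁ < r_cr and r₂ ≤ r_cr, the coating moves toward the maximum at r_cr — heat gain rises.
Bare: R = 1/(2πr₁h) = 16.70 m·K/W; Q = 39.6/16.70 = 2.37 W/m.
Coated: R = R_cond + R_conv = 6.372 m·K/W; Q = 39.6/6.372 = 6.21 W/m.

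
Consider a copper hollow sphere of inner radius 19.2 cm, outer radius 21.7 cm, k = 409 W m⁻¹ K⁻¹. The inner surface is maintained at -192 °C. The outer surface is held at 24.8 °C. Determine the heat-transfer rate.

Q = 4πk·ΔT/(1/r₁ − 1/r₂) = 4π × 409 × 216.8 / (1/0.192 − 1/0.217) = 1.86×10^6 W

Q = 1860 kW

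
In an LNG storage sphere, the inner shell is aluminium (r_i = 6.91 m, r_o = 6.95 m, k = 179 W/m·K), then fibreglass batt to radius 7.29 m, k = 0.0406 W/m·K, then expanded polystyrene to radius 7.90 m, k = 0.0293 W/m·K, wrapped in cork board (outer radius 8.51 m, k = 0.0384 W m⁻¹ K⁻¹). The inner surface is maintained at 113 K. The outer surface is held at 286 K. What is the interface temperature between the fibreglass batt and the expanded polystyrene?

T = 150 K

Resistance network (inner→outer):
  R_aluminium = (1/6.91 − 1/6.95)/(4πk) = 8.329×10^-4/(4π·179) = 3.703×10^-7 K/W
  R_fibreglass batt = (1/6.95 − 1/7.29)/(4πk) = 0.006711/(4π·0.0406) = 0.01315 K/W
  R_expanded polystyrene = (1/7.29 − 1/7.90)/(4πk) = 0.01059/(4π·0.0293) = 0.02877 K/W
  R_cork board = (1/7.90 − 1/8.51)/(4πk) = 0.009073/(4π·0.0384) = 0.01880 K/W
ΣR = 3.703×10^-7 + 0.01315 + 0.02877 + 0.01880 = 0.06072 K/W
Q = ΔT/ΣR = (113 K − 286 K)/0.06072 = -2849 W
From the inner boundary to the fibreglass batt/expanded polystyrene interface, ΣR_partial = 0.01315 K/W.
T_interface = T_in − Q·ΣR_partial = 113 K − (-2849)(0.01315) = 150 K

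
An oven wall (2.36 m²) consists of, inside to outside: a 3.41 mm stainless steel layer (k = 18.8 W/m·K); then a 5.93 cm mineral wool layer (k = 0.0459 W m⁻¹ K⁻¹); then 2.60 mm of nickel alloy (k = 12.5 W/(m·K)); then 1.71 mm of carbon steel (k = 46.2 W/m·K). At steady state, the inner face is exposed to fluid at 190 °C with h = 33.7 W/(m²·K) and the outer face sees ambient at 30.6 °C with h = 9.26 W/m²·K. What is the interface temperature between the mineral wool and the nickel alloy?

Treat each layer as a resistance in series:
  R_conv,in = 1/(hA) = 1/(33.7·2.36) = 0.01257 K/W
  R_stainless steel = L/(kA) = 0.00341/(18.8·2.36) = 7.686×10^-5 K/W
  R_mineral wool = L/(kA) = 0.0593/(0.0459·2.36) = 0.5474 K/W
  R_nickel alloy = L/(kA) = 0.00260/(12.5·2.36) = 8.814×10^-5 K/W
  R_carbon steel = L/(kA) = 0.00171/(46.2·2.36) = 1.568×10^-5 K/W
  R_conv,out = 1/(hA) = 1/(9.26·2.36) = 0.04576 K/W
ΣR = 0.01257 + 7.686×10^-5 + 0.5474 + 8.814×10^-5 + 1.568×10^-5 + 0.04576 = 0.6059 K/W
Q = ΔT/ΣR = (190 °C − 30.6 °C)/0.6059 = 263.1 W
From the inner boundary to the mineral wool/nickel alloy interface, ΣR_partial = 0.5600 K/W.
T_interface = T_in − Q·ΣR_partial = 190 °C − (263.1)(0.5600) = 42.7 °C

T = 42.7 °C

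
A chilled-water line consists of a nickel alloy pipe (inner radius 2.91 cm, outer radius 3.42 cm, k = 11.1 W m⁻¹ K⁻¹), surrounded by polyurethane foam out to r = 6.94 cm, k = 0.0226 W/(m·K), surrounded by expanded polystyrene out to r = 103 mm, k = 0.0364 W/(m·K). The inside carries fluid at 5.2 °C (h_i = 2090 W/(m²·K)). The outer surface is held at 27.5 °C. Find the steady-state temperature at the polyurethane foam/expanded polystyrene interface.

T = 21.8 °C

Series thermal resistances, inner to outer:
  R'_conv,in = 1/(2πr h) = 1/(2π·0.0291·2090) = 0.002617 m·K/W
  R'_nickel alloy = ln(0.0342/0.0291)/(2πk) = 0.1615/(2π·11.1) = 0.002315 m·K/W
  R'_polyurethane foam = ln(0.0694/0.0342)/(2πk) = 0.7077/(2π·0.0226) = 4.984 m·K/W
  R'_expanded polystyrene = ln(0.103/0.0694)/(2πk) = 0.3948/(2π·0.0364) = 1.726 m·K/W
ΣR = 0.002617 + 0.002315 + 4.984 + 1.726 = 6.715 m·K/W
Q' = ΔT/ΣR = (5.2 °C − 27.5 °C)/6.715 = -3.321 W/m
From the inner boundary to the polyurethane foam/expanded polystyrene interface, ΣR_partial = 4.989 m·K/W.
T_interface = T_in − Q'·ΣR_partial = 5.2 °C − (-3.321)(4.989) = 21.8 °C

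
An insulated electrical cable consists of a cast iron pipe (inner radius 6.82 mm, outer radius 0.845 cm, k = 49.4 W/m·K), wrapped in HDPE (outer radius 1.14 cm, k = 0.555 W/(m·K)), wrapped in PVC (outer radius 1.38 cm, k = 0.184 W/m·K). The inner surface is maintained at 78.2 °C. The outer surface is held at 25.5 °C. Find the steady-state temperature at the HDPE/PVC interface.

T = 60.1 °C

Resistance network (inner→outer):
  R'_cast iron = ln(0.00845/0.00682)/(2πk) = 0.2143/(2π·49.4) = 6.904×10^-4 m·K/W
  R'_HDPE = ln(0.0114/0.00845)/(2πk) = 0.2994/(2π·0.555) = 0.08587 m·K/W
  R'_PVC = ln(0.0138/0.0114)/(2πk) = 0.1911/(2π·0.184) = 0.1653 m·K/W
ΣR = 6.904×10^-4 + 0.08587 + 0.1653 = 0.2519 m·K/W
Q' = ΔT/ΣR = (78.2 °C − 25.5 °C)/0.2519 = 209.2 W/m
From the inner boundary to the HDPE/PVC interface, ΣR_partial = 0.08656 m·K/W.
T_interface = T_in − Q'·ΣR_partial = 78.2 °C − (209.2)(0.08656) = 60.1 °C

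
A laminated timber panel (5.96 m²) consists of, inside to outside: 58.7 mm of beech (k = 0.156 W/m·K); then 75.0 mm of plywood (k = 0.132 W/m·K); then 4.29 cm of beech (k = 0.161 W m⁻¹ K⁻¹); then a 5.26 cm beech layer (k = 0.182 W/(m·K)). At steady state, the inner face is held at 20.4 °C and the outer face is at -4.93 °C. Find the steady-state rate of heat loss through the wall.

Treat each layer as a resistance in series:
  R_beech = L/(kA) = 0.0587/(0.156·5.96) = 0.06313 K/W
  R_plywood = L/(kA) = 0.0750/(0.132·5.96) = 0.09533 K/W
  R_beech = L/(kA) = 0.0429/(0.161·5.96) = 0.04471 K/W
  R_beech = L/(kA) = 0.0526/(0.182·5.96) = 0.04849 K/W
ΣR = 0.06313 + 0.09533 + 0.04471 + 0.04849 = 0.2517 K/W
Q = ΔT/ΣR = (20.4 °C − -4.93 °C)/0.2517 = 101 W

Q = 101 W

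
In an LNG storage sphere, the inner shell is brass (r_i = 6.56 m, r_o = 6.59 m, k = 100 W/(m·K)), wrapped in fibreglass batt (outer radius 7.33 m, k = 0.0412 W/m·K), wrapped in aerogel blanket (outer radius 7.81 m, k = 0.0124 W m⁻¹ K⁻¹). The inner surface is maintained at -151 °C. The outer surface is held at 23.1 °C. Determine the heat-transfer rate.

Resistance network (inner→outer):
  R_brass = (1/6.56 − 1/6.59)/(4πk) = 6.940×10^-4/(4π·100) = 5.522×10^-7 K/W
  R_fibreglass batt = (1/6.59 − 1/7.33)/(4πk) = 0.01532/(4π·0.0412) = 0.02959 K/W
  R_aerogel blanket = (1/7.33 − 1/7.81)/(4πk) = 0.008385/(4π·0.0124) = 0.05381 K/W
ΣR = 5.522×10^-7 + 0.02959 + 0.05381 = 0.08340 K/W
Q = ΔT/ΣR = (-151 °C − 23.1 °C)/0.08340 = -2090 W
(Negative Q ⇒ heat flows inward; heat gain = 2090 W.)

Q = 2.09 kW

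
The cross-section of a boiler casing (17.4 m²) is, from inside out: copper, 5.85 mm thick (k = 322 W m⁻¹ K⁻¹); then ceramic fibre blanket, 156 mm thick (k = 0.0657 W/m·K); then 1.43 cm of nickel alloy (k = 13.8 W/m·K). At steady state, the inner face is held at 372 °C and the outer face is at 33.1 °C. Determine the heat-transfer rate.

Q = 2480 W

Treat each layer as a resistance in series:
  R_copper = L/(kA) = 0.00585/(322·17.4) = 1.044×10^-6 K/W
  R_ceramic fibre blanket = L/(kA) = 0.156/(0.0657·17.4) = 0.1365 K/W
  R_nickel alloy = L/(kA) = 0.0143/(13.8·17.4) = 5.955×10^-5 K/W
ΣR = 1.044×10^-6 + 0.1365 + 5.955×10^-5 = 0.1366 K/W
Q = ΔT/ΣR = (372 °C − 33.1 °C)/0.1366 = 2480 W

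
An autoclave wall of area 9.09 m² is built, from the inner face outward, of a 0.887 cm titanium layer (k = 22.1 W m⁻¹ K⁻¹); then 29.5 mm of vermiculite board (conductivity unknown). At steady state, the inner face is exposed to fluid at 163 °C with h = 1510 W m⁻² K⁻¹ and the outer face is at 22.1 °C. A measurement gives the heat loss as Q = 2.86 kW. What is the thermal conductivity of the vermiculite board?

ΣR = ΔT/Q = |163 − 22.1|/2860 = 0.04927 K/W
Known resistances:
  R_conv,in = 1/(hA) = 1/(1510·9.09) = 7.285×10^-5 K/W
  R_titanium = L/(kA) = 0.00887/(22.1·9.09) = 4.415×10^-5 K/W
R_vermiculite board = ΣR − ΣR_known = 0.04927 − 1.170×10^-4 = 0.04915 K/W
L/(kA) = 0.04915 ⇒ k = 0.0295/(0.04915·9.09) = 0.0660 W/m·K

k = 0.0660 W/m·K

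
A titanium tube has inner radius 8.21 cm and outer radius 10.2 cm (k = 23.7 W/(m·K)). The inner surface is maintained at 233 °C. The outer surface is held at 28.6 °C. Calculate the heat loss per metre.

Q' = 2πk·ΔT/ln(r₂/r₁) = 2π × 23.7 × 204.4 / ln(0.102/0.0821) = 1.40×10^5 W/m

Q' = 140 kW/m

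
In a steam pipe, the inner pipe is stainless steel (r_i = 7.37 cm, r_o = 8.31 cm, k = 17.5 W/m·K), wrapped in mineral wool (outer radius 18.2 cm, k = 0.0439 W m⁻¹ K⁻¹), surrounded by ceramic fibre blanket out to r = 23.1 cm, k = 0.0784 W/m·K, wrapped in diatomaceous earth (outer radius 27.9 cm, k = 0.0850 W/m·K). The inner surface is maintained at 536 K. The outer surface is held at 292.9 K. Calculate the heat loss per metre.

Resistance network (inner→outer):
  R'_stainless steel = ln(0.0831/0.0737)/(2πk) = 0.1200/(2π·17.5) = 0.001092 m·K/W
  R'_mineral wool = ln(0.182/0.0831)/(2πk) = 0.7840/(2π·0.0439) = 2.842 m·K/W
  R'_ceramic fibre blanket = ln(0.231/0.182)/(2πk) = 0.2384/(2π·0.0784) = 0.4840 m·K/W
  R'_diatomaceous earth = ln(0.279/0.231)/(2πk) = 0.1888/(2π·0.0850) = 0.3535 m·K/W
ΣR = 0.001092 + 2.842 + 0.4840 + 0.3535 = 3.681 m·K/W
Q' = ΔT/ΣR = (536 K − 292.9 K)/3.681 = 66.0 W/m

Q' = 66.0 W/m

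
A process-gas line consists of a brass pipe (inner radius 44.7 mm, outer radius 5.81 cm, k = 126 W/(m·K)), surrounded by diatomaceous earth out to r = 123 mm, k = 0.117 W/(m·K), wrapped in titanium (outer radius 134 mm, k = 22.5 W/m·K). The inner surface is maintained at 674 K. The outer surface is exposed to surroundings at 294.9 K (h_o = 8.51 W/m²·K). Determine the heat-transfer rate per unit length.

Resistance network (inner→outer):
  R'_brass = ln(0.0581/0.0447)/(2πk) = 0.2622/(2π·126) = 3.312×10^-4 m·K/W
  R'_diatomaceous earth = ln(0.123/0.0581)/(2πk) = 0.7500/(2π·0.117) = 1.020 m·K/W
  R'_titanium = ln(0.134/0.123)/(2πk) = 0.08566/(2π·22.5) = 6.059×10^-4 m·K/W
  R'_conv,out = 1/(2πr h) = 1/(2π·0.134·8.51) = 0.1396 m·K/W
ΣR = 3.312×10^-4 + 1.020 + 6.059×10^-4 + 0.1396 = 1.161 m·K/W
Q' = ΔT/ΣR = (674 K − 294.9 K)/1.161 = 327 W/m

Q' = 327 W/m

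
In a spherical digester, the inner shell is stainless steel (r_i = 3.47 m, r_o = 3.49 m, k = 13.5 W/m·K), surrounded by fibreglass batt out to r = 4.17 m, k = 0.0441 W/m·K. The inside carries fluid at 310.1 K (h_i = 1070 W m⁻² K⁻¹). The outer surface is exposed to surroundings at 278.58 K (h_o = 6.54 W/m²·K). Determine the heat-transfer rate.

Resistance network (inner→outer):
  R_conv,in = 1/(4πr²h) = 1/(4π·3.47²·1070) = 6.177×10^-6 K/W
  R_stainless steel = (1/3.47 − 1/3.49)/(4πk) = 0.001651/(4π·13.5) = 9.735×10^-6 K/W
  R_fibreglass batt = (1/3.49 − 1/4.17)/(4πk) = 0.04672/(4π·0.0441) = 0.08431 K/W
  R_conv,out = 1/(4πr²h) = 1/(4π·4.17²·6.54) = 6.997×10^-4 K/W
ΣR = 6.177×10^-6 + 9.735×10^-6 + 0.08431 + 6.997×10^-4 = 0.08503 K/W
Q = ΔT/ΣR = (310.1 K − 278.58 K)/0.08503 = 371 W

Q = 371 W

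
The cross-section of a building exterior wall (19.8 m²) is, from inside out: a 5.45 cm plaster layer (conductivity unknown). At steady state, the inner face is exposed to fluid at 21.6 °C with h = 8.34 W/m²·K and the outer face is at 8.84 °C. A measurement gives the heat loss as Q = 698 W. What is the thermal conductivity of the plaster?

k = 0.225 W/m·K

ΣR = ΔT/Q = |21.6 − 8.84|/698 = 0.01828 K/W
Known resistances:
  R_conv,in = 1/(hA) = 1/(8.34·19.8) = 0.006056 K/W
R_plaster = ΣR − ΣR_known = 0.01828 − 0.006056 = 0.01222 K/W
L/(kA) = 0.01222 ⇒ k = 0.0545/(0.01222·19.8) = 0.225 W/m·K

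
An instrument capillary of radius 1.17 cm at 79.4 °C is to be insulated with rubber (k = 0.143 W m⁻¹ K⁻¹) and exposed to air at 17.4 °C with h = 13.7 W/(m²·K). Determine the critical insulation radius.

r_cr = 1.04 cm

For a cylinder, r_cr = k_ins/h = 0.143/13.7 = 0.0104 m = 1.04 cm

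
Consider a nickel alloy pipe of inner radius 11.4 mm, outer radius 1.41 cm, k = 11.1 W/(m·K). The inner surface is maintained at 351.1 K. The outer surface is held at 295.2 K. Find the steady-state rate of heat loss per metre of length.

Q' = 18.3 kW/m

Q' = 2πk·ΔT/ln(r₂/r₁) = 2π × 11.1 × 55.9 / ln(0.0141/0.0114) = 18300 W/m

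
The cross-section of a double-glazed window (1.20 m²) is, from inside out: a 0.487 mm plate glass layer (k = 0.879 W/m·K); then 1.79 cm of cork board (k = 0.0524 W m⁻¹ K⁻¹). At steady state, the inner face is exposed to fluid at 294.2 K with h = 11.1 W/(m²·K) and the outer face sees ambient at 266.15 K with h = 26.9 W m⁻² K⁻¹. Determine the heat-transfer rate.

Q = 71.7 W

Treat each layer as a resistance in series:
  R_conv,in = 1/(hA) = 1/(11.1·1.20) = 0.07508 K/W
  R_plate glass = L/(kA) = 4.87×10^-4/(0.879·1.20) = 4.617×10^-4 K/W
  R_cork board = L/(kA) = 0.0179/(0.0524·1.20) = 0.2847 K/W
  R_conv,out = 1/(hA) = 1/(26.9·1.20) = 0.03098 K/W
ΣR = 0.07508 + 4.617×10^-4 + 0.2847 + 0.03098 = 0.3912 K/W
Q = ΔT/ΣR = (294.2 K − 266.15 K)/0.3912 = 71.7 W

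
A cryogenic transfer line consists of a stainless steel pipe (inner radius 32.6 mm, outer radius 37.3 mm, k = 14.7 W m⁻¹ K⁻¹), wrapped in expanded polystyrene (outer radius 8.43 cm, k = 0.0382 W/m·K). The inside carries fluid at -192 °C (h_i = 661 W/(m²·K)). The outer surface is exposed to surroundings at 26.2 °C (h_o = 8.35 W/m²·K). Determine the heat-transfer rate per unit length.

Q' = 60.1 W/m

Resistance network (inner→outer):
  R'_conv,in = 1/(2πr h) = 1/(2π·0.0326·661) = 0.007386 m·K/W
  R'_stainless steel = ln(0.0373/0.0326)/(2πk) = 0.1347/(2π·14.7) = 0.001458 m·K/W
  R'_expanded polystyrene = ln(0.0843/0.0373)/(2πk) = 0.8154/(2π·0.0382) = 3.397 m·K/W
  R'_conv,out = 1/(2πr h) = 1/(2π·0.0843·8.35) = 0.2261 m·K/W
ΣR = 0.007386 + 0.001458 + 3.397 + 0.2261 = 3.632 m·K/W
Q' = ΔT/ΣR = (-192 °C − 26.2 °C)/3.632 = -60.1 W/m
(Negative Q' ⇒ heat flows inward; heat gain = 60.1 W/m.)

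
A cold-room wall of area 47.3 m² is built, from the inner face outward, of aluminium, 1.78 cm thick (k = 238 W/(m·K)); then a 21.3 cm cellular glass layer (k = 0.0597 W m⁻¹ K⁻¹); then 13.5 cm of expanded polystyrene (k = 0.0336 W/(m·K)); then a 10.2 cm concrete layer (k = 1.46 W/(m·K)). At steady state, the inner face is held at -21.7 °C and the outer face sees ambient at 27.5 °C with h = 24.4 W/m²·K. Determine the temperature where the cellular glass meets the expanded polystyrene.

Treat each layer as a resistance in series:
  R_aluminium = L/(kA) = 0.0178/(238·47.3) = 1.581×10^-6 K/W
  R_cellular glass = L/(kA) = 0.213/(0.0597·47.3) = 0.07543 K/W
  R_expanded polystyrene = L/(kA) = 0.135/(0.0336·47.3) = 0.08494 K/W
  R_concrete = L/(kA) = 0.102/(1.46·47.3) = 0.001477 K/W
  R_conv,out = 1/(hA) = 1/(24.4·47.3) = 8.665×10^-4 K/W
ΣR = 1.581×10^-6 + 0.07543 + 0.08494 + 0.001477 + 8.665×10^-4 = 0.1627 K/W
Q = ΔT/ΣR = (-21.7 °C − 27.5 °C)/0.1627 = -302.4 W
From the inner boundary to the cellular glass/expanded polystyrene interface, ΣR_partial = 0.07543 K/W.
T_interface = T_in − Q·ΣR_partial = -21.7 °C − (-302.4)(0.07543) = 1.11 °C

T = 1.11 °C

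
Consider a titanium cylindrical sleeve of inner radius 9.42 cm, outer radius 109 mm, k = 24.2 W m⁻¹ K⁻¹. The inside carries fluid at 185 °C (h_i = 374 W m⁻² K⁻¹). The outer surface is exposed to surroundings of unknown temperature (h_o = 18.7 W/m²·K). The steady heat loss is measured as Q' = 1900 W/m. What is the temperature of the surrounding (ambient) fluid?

T_out = 26.2 °C

Sum the resistances:
  R'_conv,in = 1/(2πr h) = 1/(2π·0.0942·374) = 0.004517 m·K/W
  R'_titanium = ln(0.109/0.0942)/(2πk) = 0.1459/(2π·24.2) = 9.597×10^-4 m·K/W
  R'_conv,out = 1/(2πr h) = 1/(2π·0.109·18.7) = 0.07808 m·K/W
ΣR = 0.08356 m·K/W
ΔT = Q'·ΣR = 1900 × 0.08356 = 158.8 K
Heat flows outward, so T_out = T_in − ΔT = 185 − 158.8 = 26.2 °C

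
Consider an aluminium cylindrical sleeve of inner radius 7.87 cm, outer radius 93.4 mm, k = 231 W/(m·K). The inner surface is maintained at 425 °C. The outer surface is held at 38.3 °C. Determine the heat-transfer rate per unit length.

Q' = 2πk·ΔT/ln(r₂/r₁) = 2π × 231 × 386.7 / ln(0.0934/0.0787) = 3.28×10^6 W/m

Q' = 3280 kW/m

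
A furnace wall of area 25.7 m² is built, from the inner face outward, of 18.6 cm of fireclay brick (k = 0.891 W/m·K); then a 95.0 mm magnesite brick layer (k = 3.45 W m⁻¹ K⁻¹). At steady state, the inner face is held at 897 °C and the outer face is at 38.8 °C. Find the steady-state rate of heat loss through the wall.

Q = 93.3 kW

Resistance network (inner→outer):
  R_fireclay brick = L/(kA) = 0.186/(0.891·25.7) = 0.008123 K/W
  R_magnesite brick = L/(kA) = 0.0950/(3.45·25.7) = 0.001071 K/W
ΣR = 0.008123 + 0.001071 = 0.009194 K/W
Q = ΔT/ΣR = (897 °C − 38.8 °C)/0.009194 = 93300 W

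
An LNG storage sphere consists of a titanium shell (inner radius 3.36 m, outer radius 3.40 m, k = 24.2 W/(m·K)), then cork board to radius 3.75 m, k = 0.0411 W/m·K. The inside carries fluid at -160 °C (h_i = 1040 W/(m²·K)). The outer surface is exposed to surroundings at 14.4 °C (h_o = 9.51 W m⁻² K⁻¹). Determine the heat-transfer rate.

Q = 3240 W

Resistance network (inner→outer):
  R_conv,in = 1/(4πr²h) = 1/(4π·3.36²·1040) = 6.778×10^-6 K/W
  R_titanium = (1/3.36 − 1/3.40)/(4πk) = 0.003501/(4π·24.2) = 1.151×10^-5 K/W
  R_cork board = (1/3.40 − 1/3.75)/(4πk) = 0.02745/(4π·0.0411) = 0.05315 K/W
  R_conv,out = 1/(4πr²h) = 1/(4π·3.75²·9.51) = 5.950×10^-4 K/W
ΣR = 6.778×10^-6 + 1.151×10^-5 + 0.05315 + 5.950×10^-4 = 0.05376 K/W
Q = ΔT/ΣR = (-160 °C − 14.4 °C)/0.05376 = -3240 W
(Negative Q ⇒ heat flows inward; heat gain = 3240 W.)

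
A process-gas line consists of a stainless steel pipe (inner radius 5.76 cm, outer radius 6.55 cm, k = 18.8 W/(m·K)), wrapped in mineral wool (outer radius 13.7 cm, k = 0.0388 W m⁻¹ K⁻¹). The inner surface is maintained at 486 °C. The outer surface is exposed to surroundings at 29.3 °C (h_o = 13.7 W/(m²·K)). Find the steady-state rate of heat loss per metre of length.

Q' = 147 W/m

Series thermal resistances, inner to outer:
  R'_stainless steel = ln(0.0655/0.0576)/(2πk) = 0.1285/(2π·18.8) = 0.001088 m·K/W
  R'_mineral wool = ln(0.137/0.0655)/(2πk) = 0.7379/(2π·0.0388) = 3.027 m·K/W
  R'_conv,out = 1/(2πr h) = 1/(2π·0.137·13.7) = 0.08480 m·K/W
ΣR = 0.001088 + 3.027 + 0.08480 = 3.113 m·K/W
Q' = ΔT/ΣR = (486 °C − 29.3 °C)/3.113 = 147 W/m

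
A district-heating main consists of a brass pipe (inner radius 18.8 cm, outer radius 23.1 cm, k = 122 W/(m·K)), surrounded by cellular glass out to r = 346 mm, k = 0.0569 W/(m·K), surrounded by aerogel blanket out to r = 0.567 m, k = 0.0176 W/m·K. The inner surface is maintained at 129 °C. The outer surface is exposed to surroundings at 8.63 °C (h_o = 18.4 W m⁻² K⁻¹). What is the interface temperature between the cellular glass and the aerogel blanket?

Series thermal resistances, inner to outer:
  R'_brass = ln(0.231/0.188)/(2πk) = 0.2060/(2π·122) = 2.687×10^-4 m·K/W
  R'_cellular glass = ln(0.346/0.231)/(2πk) = 0.4040/(2π·0.0569) = 1.130 m·K/W
  R'_aerogel blanket = ln(0.567/0.346)/(2πk) = 0.4939/(2π·0.0176) = 4.466 m·K/W
  R'_conv,out = 1/(2πr h) = 1/(2π·0.567·18.4) = 0.01526 m·K/W
ΣR = 2.687×10^-4 + 1.130 + 4.466 + 0.01526 = 5.612 m·K/W
Q' = ΔT/ΣR = (129 °C − 8.63 °C)/5.612 = 21.45 W/m
From the inner boundary to the cellular glass/aerogel blanket interface, ΣR_partial = 1.130 m·K/W.
T_interface = T_in − Q'·ΣR_partial = 129 °C − (21.45)(1.130) = 105 °C

T = 105 °C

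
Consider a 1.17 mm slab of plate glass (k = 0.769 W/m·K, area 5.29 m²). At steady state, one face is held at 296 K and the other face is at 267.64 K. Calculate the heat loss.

Q = 98.6 kW

Q = kA·ΔT/L = 0.769 × 5.29 × |296 K − 267.64 K| / 0.00117 = 98600 W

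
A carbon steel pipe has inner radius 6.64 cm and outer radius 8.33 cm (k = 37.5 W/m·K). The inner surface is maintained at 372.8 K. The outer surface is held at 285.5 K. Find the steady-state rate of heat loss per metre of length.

Q' = 2πk·ΔT/ln(r₂/r₁) = 2π × 37.5 × 87.3 / ln(0.0833/0.0664) = 90700 W/m

Q' = 90.7 kW/m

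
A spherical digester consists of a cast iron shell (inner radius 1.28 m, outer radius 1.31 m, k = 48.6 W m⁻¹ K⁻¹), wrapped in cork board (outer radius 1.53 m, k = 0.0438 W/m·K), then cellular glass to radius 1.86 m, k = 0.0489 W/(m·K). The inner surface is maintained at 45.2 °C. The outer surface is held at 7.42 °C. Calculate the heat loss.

Resistance network (inner→outer):
  R_cast iron = (1/1.28 − 1/1.31)/(4πk) = 0.01789/(4π·48.6) = 2.930×10^-5 K/W
  R_cork board = (1/1.31 − 1/1.53)/(4πk) = 0.1098/(4π·0.0438) = 0.1994 K/W
  R_cellular glass = (1/1.53 − 1/1.86)/(4πk) = 0.1160/(4π·0.0489) = 0.1887 K/W
ΣR = 2.930×10^-5 + 0.1994 + 0.1887 = 0.3881 K/W
Q = ΔT/ΣR = (45.2 °C − 7.42 °C)/0.3881 = 97.3 W

Q = 97.3 W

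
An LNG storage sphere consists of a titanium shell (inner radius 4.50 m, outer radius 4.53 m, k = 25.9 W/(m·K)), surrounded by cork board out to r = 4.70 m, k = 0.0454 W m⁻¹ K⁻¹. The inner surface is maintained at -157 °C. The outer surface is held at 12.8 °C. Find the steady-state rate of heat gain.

Resistance network (inner→outer):
  R_titanium = (1/4.50 − 1/4.53)/(4πk) = 0.001472/(4π·25.9) = 4.522×10^-6 K/W
  R_cork board = (1/4.53 − 1/4.70)/(4πk) = 0.007985/(4π·0.0454) = 0.01400 K/W
ΣR = 4.522×10^-6 + 0.01400 = 0.01400 K/W
Q = ΔT/ΣR = (-157 °C − 12.8 °C)/0.01400 = -12100 W
(Negative Q ⇒ heat flows inward; heat gain = 12100 W.)

Q = 12.1 kW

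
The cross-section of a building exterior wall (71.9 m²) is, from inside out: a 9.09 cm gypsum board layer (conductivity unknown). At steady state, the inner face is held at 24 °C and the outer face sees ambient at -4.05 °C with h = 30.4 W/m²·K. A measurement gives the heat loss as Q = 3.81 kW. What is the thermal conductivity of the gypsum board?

ΣR = ΔT/Q = |24 − -4.05|/3810 = 0.007362 K/W
Known resistances:
  R_conv,out = 1/(hA) = 1/(30.4·71.9) = 4.575×10^-4 K/W
R_gypsum board = ΣR − ΣR_known = 0.007362 − 4.575×10^-4 = 0.006904 K/W
L/(kA) = 0.006904 ⇒ k = 0.0909/(0.006904·71.9) = 0.183 W/m·K

k = 0.183 W/m·K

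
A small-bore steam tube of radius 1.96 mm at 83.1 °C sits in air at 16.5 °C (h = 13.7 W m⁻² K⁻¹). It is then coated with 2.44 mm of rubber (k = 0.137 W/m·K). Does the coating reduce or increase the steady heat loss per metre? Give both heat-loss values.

increases: 11.2 → 18.6 W/m

Critical radius for a cylinder: r_cr = k/h = 0.0100 m = 1.00 cm.
Outer radius after coating: r₂ = 0.00196 + 0.00244 = 0.00440 m.
Since r₁ < r_cr and r₂ ≤ r_cr, the coating moves toward the maximum at r_cr — heat loss rises.
Bare: R = 1/(2πr₁h) = 5.927 m·K/W; Q = 66.6/5.927 = 11.2 W/m.
Coated: R = R_cond + R_conv = 3.580 m·K/W; Q = 66.6/3.580 = 18.6 W/m.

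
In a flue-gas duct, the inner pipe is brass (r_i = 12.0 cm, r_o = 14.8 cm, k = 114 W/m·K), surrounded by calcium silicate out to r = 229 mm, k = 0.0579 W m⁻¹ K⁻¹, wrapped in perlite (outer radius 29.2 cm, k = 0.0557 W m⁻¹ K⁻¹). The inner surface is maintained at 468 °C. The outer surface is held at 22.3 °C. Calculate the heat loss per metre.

Q' = 235 W/m

Treat each layer as a resistance in series:
  R'_brass = ln(0.148/0.120)/(2πk) = 0.2097/(2π·114) = 2.928×10^-4 m·K/W
  R'_calcium silicate = ln(0.229/0.148)/(2πk) = 0.4365/(2π·0.0579) = 1.200 m·K/W
  R'_perlite = ln(0.292/0.229)/(2πk) = 0.2430/(2π·0.0557) = 0.6944 m·K/W
ΣR = 2.928×10^-4 + 1.200 + 0.6944 = 1.895 m·K/W
Q' = ΔT/ΣR = (468 °C − 22.3 °C)/1.895 = 235 W/m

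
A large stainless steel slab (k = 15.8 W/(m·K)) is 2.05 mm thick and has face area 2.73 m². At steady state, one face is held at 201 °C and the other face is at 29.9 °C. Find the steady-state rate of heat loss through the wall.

Q = 3600 kW

Q = kA·ΔT/L = 15.8 × 2.73 × |201 °C − 29.9 °C| / 0.00205 = 3.60×10^6 W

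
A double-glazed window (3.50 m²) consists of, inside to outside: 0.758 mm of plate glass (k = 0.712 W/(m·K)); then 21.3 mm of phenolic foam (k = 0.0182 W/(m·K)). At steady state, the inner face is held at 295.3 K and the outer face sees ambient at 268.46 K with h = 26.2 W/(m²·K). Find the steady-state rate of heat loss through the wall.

Resistance network (inner→outer):
  R_plate glass = L/(kA) = 7.58×10^-4/(0.712·3.50) = 3.042×10^-4 K/W
  R_phenolic foam = L/(kA) = 0.0213/(0.0182·3.50) = 0.3344 K/W
  R_conv,out = 1/(hA) = 1/(26.2·3.50) = 0.01091 K/W
ΣR = 3.042×10^-4 + 0.3344 + 0.01091 = 0.3456 K/W
Q = ΔT/ΣR = (295.3 K − 268.46 K)/0.3456 = 77.7 W

Q = 77.7 W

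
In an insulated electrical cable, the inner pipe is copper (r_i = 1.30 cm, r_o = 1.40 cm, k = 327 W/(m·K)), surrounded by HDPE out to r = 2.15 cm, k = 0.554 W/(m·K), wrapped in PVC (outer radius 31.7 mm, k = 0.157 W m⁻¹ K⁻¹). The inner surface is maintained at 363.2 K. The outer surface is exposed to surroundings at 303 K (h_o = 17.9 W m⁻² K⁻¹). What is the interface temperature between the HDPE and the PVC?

T = 353.9 K

Series thermal resistances, inner to outer:
  R'_copper = ln(0.0140/0.0130)/(2πk) = 0.07411/(2π·327) = 3.607×10^-5 m·K/W
  R'_HDPE = ln(0.0215/0.0140)/(2πk) = 0.4290/(2π·0.554) = 0.1232 m·K/W
  R'_PVC = ln(0.0317/0.0215)/(2πk) = 0.3883/(2π·0.157) = 0.3936 m·K/W
  R'_conv,out = 1/(2πr h) = 1/(2π·0.0317·17.9) = 0.2805 m·K/W
ΣR = 3.607×10^-5 + 0.1232 + 0.3936 + 0.2805 = 0.7973 m·K/W
Q' = ΔT/ΣR = (363.2 K − 303 K)/0.7973 = 75.50 W/m
From the inner boundary to the HDPE/PVC interface, ΣR_partial = 0.1232 m·K/W.
T_interface = T_in − Q'·ΣR_partial = 363.2 K − (75.50)(0.1232) = 353.9 K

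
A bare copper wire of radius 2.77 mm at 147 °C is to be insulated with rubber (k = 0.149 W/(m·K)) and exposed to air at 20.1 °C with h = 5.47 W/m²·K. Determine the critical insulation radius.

For a cylinder, r_cr = k_ins/h = 0.149/5.47 = 0.0272 m = 2.72 cm

r_cr = 2.72 cm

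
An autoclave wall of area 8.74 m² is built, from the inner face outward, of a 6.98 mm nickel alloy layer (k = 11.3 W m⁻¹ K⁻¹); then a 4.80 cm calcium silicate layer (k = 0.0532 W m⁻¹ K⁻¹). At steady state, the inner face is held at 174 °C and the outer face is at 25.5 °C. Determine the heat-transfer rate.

Resistance network (inner→outer):
  R_nickel alloy = L/(kA) = 0.00698/(11.3·8.74) = 7.067×10^-5 K/W
  R_calcium silicate = L/(kA) = 0.0480/(0.0532·8.74) = 0.1032 K/W
ΣR = 7.067×10^-5 + 0.1032 = 0.1033 K/W
Q = ΔT/ΣR = (174 °C − 25.5 °C)/0.1033 = 1440 W

Q = 1440 W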